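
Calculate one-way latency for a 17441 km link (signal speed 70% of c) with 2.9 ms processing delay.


Speed = 0.7 * 3e5 km/s = 210000 km/s
Propagation delay = 17441 / 210000 = 0.0831 s = 83.0524 ms
Processing delay = 2.9 ms
Total one-way latency = 85.9524 ms


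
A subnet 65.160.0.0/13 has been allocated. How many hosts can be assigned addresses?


Host bits = 32 - 13 = 19
Total addresses = 2^19 = 524288
Usable = total - 2 (network and broadcast)
Usable hosts: 524286


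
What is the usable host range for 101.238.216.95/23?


Network: 101.238.216.0
Broadcast: 101.238.217.255
First usable = network + 1
Last usable = broadcast - 1
Range: 101.238.216.1 to 101.238.217.254


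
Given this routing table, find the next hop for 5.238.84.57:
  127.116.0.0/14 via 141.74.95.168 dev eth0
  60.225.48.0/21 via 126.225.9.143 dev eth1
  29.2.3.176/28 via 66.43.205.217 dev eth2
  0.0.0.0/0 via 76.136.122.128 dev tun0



Longest prefix match for 5.238.84.57:
  /14 127.116.0.0: no
  /21 60.225.48.0: no
  /28 29.2.3.176: no
  /0 0.0.0.0: MATCH
Selected: next-hop 76.136.122.128 via tun0 (matched /0)


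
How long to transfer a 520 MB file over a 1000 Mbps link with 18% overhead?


Effective throughput = 1000 * (1 - 18/100) = 820.0 Mbps
File size in Mb = 520 * 8 = 4160 Mb
Time = 4160 / 820.0
Time = 5.0732 seconds


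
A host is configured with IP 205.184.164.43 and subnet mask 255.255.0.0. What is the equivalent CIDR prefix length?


Binary: 11111111.11111111.00000000.00000000
Count leading 1s
Prefix: /16


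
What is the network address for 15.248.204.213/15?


IP:   00001111.11111000.11001100.11010101
Mask: 11111111.11111110.00000000.00000000
AND operation:
Net:  00001111.11111000.00000000.00000000
Network: 15.248.0.0/15


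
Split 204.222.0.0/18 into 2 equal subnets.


New prefix = 18 + 1 = 19
Each subnet has 8192 addresses
  204.222.0.0/19
  204.222.32.0/19
Subnets: 204.222.0.0/19, 204.222.32.0/19


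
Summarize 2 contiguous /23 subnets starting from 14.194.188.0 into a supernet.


Original prefix: /23
Number of subnets: 2 = 2^1
New prefix = 23 - 1 = 22
Supernet: 14.194.188.0/22


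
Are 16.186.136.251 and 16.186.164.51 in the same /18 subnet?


Mask: 255.255.192.0
16.186.136.251 AND mask = 16.186.128.0
16.186.164.51 AND mask = 16.186.128.0
Yes, same subnet (16.186.128.0)


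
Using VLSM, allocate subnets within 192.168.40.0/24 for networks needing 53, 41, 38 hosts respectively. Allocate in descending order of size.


53 hosts -> /26 (62 usable): 192.168.40.0/26
41 hosts -> /26 (62 usable): 192.168.40.64/26
38 hosts -> /26 (62 usable): 192.168.40.128/26
Allocation: 192.168.40.0/26 (53 hosts, 62 usable); 192.168.40.64/26 (41 hosts, 62 usable); 192.168.40.128/26 (38 hosts, 62 usable)


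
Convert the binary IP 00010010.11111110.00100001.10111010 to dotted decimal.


00010010 = 18
11111110 = 254
00100001 = 33
10111010 = 186
IP: 18.254.33.186


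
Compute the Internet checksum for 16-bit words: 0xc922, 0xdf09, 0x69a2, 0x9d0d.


Sum all words (with carry folding):
+ 0xc922 = 0xc922
+ 0xdf09 = 0xa82c
+ 0x69a2 = 0x11cf
+ 0x9d0d = 0xaedc
One's complement: ~0xaedc
Checksum = 0x5123


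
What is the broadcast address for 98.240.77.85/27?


Network: 98.240.77.64/27
Host bits = 5
Set all host bits to 1:
Broadcast: 98.240.77.95


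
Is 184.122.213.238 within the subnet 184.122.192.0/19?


Subnet network: 184.122.192.0
Test IP AND mask: 184.122.192.0
Yes, 184.122.213.238 is in 184.122.192.0/19


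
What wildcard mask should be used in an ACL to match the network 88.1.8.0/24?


Subnet mask: 255.255.255.0
Wildcard = 255.255.255.255 - subnet mask
255 - 255 = 0
255 - 255 = 0
255 - 255 = 0
255 - 0 = 255
Wildcard: 0.0.0.255


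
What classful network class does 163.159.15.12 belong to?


First octet: 163
Binary: 10100011
10xxxxxx -> Class B (128-191)
Class B, default mask 255.255.0.0 (/16)


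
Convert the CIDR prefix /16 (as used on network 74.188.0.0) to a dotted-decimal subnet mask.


/16 means 16 network bits, 16 host bits
Binary: 11111111111111110000000000000000
Mask: 255.255.0.0


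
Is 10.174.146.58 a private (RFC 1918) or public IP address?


RFC 1918 private ranges:
  10.0.0.0/8 (10.0.0.0 - 10.255.255.255)
  172.16.0.0/12 (172.16.0.0 - 172.31.255.255)
  192.168.0.0/16 (192.168.0.0 - 192.168.255.255)
Private (in 10.0.0.0/8)


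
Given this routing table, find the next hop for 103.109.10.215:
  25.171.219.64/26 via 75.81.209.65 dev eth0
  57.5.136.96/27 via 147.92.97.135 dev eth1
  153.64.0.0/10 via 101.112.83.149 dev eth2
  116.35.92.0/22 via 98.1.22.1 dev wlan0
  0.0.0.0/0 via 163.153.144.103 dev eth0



Longest prefix match for 103.109.10.215:
  /26 25.171.219.64: no
  /27 57.5.136.96: no
  /10 153.64.0.0: no
  /22 116.35.92.0: no
  /0 0.0.0.0: MATCH
Selected: next-hop 163.153.144.103 via eth0 (matched /0)


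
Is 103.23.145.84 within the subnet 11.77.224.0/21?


Subnet network: 11.77.224.0
Test IP AND mask: 103.23.144.0
No, 103.23.145.84 is not in 11.77.224.0/21


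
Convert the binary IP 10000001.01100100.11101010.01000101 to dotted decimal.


10000001 = 129
01100100 = 100
11101010 = 234
01000101 = 69
IP: 129.100.234.69


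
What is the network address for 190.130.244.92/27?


IP:   10111110.10000010.11110100.01011100
Mask: 11111111.11111111.11111111.11100000
AND operation:
Net:  10111110.10000010.11110100.01000000
Network: 190.130.244.64/27


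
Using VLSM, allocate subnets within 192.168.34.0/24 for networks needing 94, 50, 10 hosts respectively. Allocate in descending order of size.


94 hosts -> /25 (126 usable): 192.168.34.0/25
50 hosts -> /26 (62 usable): 192.168.34.128/26
10 hosts -> /28 (14 usable): 192.168.34.192/28
Allocation: 192.168.34.0/25 (94 hosts, 126 usable); 192.168.34.128/26 (50 hosts, 62 usable); 192.168.34.192/28 (10 hosts, 14 usable)


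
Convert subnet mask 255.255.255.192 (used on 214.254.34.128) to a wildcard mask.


Subnet mask: 255.255.255.192
Wildcard = 255.255.255.255 - subnet mask
255 - 255 = 0
255 - 255 = 0
255 - 255 = 0
255 - 192 = 63
Wildcard: 0.0.0.63


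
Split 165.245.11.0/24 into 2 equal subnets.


New prefix = 24 + 1 = 25
Each subnet has 128 addresses
  165.245.11.0/25
  165.245.11.128/25
Subnets: 165.245.11.0/25, 165.245.11.128/25


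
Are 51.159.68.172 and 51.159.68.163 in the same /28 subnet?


Mask: 255.255.255.240
51.159.68.172 AND mask = 51.159.68.160
51.159.68.163 AND mask = 51.159.68.160
Yes, same subnet (51.159.68.160)


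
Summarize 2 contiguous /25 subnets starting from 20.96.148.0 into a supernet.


Original prefix: /25
Number of subnets: 2 = 2^1
New prefix = 25 - 1 = 24
Supernet: 20.96.148.0/24


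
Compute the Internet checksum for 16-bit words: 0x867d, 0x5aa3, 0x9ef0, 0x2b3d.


Sum all words (with carry folding):
+ 0x867d = 0x867d
+ 0x5aa3 = 0xe120
+ 0x9ef0 = 0x8011
+ 0x2b3d = 0xab4e
One's complement: ~0xab4e
Checksum = 0x54b1


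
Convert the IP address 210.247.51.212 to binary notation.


210 = 11010010
247 = 11110111
51 = 00110011
212 = 11010100
Binary: 11010010.11110111.00110011.11010100


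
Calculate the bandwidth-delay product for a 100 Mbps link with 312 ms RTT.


BDP = bandwidth * RTT
= 100 Mbps * 312 ms
= 100 * 1e6 * 312 / 1000 bits
= 31200000 bits
= 3900000 bytes
= 3808.5938 KB
BDP = 31200000 bits (3900000 bytes)


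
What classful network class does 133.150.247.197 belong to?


First octet: 133
Binary: 10000101
10xxxxxx -> Class B (128-191)
Class B, default mask 255.255.0.0 (/16)


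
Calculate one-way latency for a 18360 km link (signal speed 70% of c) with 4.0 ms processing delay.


Speed = 0.7 * 3e5 km/s = 210000 km/s
Propagation delay = 18360 / 210000 = 0.0874 s = 87.4286 ms
Processing delay = 4.0 ms
Total one-way latency = 91.4286 ms


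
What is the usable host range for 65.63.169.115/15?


Network: 65.62.0.0
Broadcast: 65.63.255.255
First usable = network + 1
Last usable = broadcast - 1
Range: 65.62.0.1 to 65.63.255.254


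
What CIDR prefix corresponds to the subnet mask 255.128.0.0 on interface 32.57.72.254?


Binary: 11111111.10000000.00000000.00000000
Count leading 1s
Prefix: /9


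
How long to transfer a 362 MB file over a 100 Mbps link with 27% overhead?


Effective throughput = 100 * (1 - 27/100) = 73 Mbps
File size in Mb = 362 * 8 = 2896 Mb
Time = 2896 / 73
Time = 39.6712 seconds


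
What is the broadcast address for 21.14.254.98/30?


Network: 21.14.254.96/30
Host bits = 2
Set all host bits to 1:
Broadcast: 21.14.254.99


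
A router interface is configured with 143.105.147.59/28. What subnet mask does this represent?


/28 means 28 network bits, 4 host bits
Binary: 11111111111111111111111111110000
Mask: 255.255.255.240


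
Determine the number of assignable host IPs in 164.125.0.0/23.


Host bits = 32 - 23 = 9
Total addresses = 2^9 = 512
Usable = total - 2 (network and broadcast)
Usable hosts: 510


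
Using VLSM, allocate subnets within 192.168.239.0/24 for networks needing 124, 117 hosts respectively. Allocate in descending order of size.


124 hosts -> /25 (126 usable): 192.168.239.0/25
117 hosts -> /25 (126 usable): 192.168.239.128/25
Allocation: 192.168.239.0/25 (124 hosts, 126 usable); 192.168.239.128/25 (117 hosts, 126 usable)


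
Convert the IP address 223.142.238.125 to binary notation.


223 = 11011111
142 = 10001110
238 = 11101110
125 = 01111101
Binary: 11011111.10001110.11101110.01111101


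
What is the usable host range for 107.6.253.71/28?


Network: 107.6.253.64
Broadcast: 107.6.253.79
First usable = network + 1
Last usable = broadcast - 1
Range: 107.6.253.65 to 107.6.253.78


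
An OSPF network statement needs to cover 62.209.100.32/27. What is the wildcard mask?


Subnet mask: 255.255.255.224
Wildcard = 255.255.255.255 - subnet mask
255 - 255 = 0
255 - 255 = 0
255 - 255 = 0
255 - 224 = 31
Wildcard: 0.0.0.31


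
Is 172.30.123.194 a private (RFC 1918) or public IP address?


RFC 1918 private ranges:
  10.0.0.0/8 (10.0.0.0 - 10.255.255.255)
  172.16.0.0/12 (172.16.0.0 - 172.31.255.255)
  192.168.0.0/16 (192.168.0.0 - 192.168.255.255)
Private (in 172.16.0.0/12)


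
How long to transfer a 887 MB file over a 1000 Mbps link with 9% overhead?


Effective throughput = 1000 * (1 - 9/100) = 910 Mbps
File size in Mb = 887 * 8 = 7096 Mb
Time = 7096 / 910
Time = 7.7978 seconds


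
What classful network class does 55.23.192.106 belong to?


First octet: 55
Binary: 00110111
0xxxxxxx -> Class A (1-126)
Class A, default mask 255.0.0.0 (/8)


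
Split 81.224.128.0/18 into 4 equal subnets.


New prefix = 18 + 2 = 20
Each subnet has 4096 addresses
  81.224.128.0/20
  81.224.144.0/20
  81.224.160.0/20
  81.224.176.0/20
Subnets: 81.224.128.0/20, 81.224.144.0/20, 81.224.160.0/20, 81.224.176.0/20


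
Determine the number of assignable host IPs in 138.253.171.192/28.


Host bits = 32 - 28 = 4
Total addresses = 2^4 = 16
Usable = total - 2 (network and broadcast)
Usable hosts: 14


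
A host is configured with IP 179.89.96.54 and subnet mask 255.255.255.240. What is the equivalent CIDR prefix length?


Binary: 11111111.11111111.11111111.11110000
Count leading 1s
Prefix: /28


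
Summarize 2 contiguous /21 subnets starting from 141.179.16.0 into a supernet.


Original prefix: /21
Number of subnets: 2 = 2^1
New prefix = 21 - 1 = 20
Supernet: 141.179.16.0/20


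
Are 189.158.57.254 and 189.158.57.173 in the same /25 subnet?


Mask: 255.255.255.128
189.158.57.254 AND mask = 189.158.57.128
189.158.57.173 AND mask = 189.158.57.128
Yes, same subnet (189.158.57.128)


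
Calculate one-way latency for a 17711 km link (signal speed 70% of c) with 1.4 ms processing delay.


Speed = 0.7 * 3e5 km/s = 210000 km/s
Propagation delay = 17711 / 210000 = 0.0843 s = 84.3381 ms
Processing delay = 1.4 ms
Total one-way latency = 85.7381 ms


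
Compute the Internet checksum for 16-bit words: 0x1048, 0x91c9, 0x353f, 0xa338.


Sum all words (with carry folding):
+ 0x1048 = 0x1048
+ 0x91c9 = 0xa211
+ 0x353f = 0xd750
+ 0xa338 = 0x7a89
One's complement: ~0x7a89
Checksum = 0x8576


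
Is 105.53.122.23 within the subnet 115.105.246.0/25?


Subnet network: 115.105.246.0
Test IP AND mask: 105.53.122.0
No, 105.53.122.23 is not in 115.105.246.0/25


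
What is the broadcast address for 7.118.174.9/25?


Network: 7.118.174.0/25
Host bits = 7
Set all host bits to 1:
Broadcast: 7.118.174.127


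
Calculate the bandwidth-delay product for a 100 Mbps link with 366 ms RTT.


BDP = bandwidth * RTT
= 100 Mbps * 366 ms
= 100 * 1e6 * 366 / 1000 bits
= 36600000 bits
= 4575000 bytes
= 4467.7734 KB
BDP = 36600000 bits (4575000 bytes)


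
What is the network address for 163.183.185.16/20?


IP:   10100011.10110111.10111001.00010000
Mask: 11111111.11111111.11110000.00000000
AND operation:
Net:  10100011.10110111.10110000.00000000
Network: 163.183.176.0/20


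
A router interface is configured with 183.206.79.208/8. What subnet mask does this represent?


/8 means 8 network bits, 24 host bits
Binary: 11111111000000000000000000000000
Mask: 255.0.0.0


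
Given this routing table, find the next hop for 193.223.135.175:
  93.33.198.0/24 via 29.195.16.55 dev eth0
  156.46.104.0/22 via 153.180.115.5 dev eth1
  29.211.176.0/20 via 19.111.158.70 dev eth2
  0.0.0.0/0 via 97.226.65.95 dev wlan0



Longest prefix match for 193.223.135.175:
  /24 93.33.198.0: no
  /22 156.46.104.0: no
  /20 29.211.176.0: no
  /0 0.0.0.0: MATCH
Selected: next-hop 97.226.65.95 via wlan0 (matched /0)


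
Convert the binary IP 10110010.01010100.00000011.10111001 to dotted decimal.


10110010 = 178
01010100 = 84
00000011 = 3
10111001 = 185
IP: 178.84.3.185


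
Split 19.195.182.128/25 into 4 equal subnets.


New prefix = 25 + 2 = 27
Each subnet has 32 addresses
  19.195.182.128/27
  19.195.182.160/27
  19.195.182.192/27
  19.195.182.224/27
Subnets: 19.195.182.128/27, 19.195.182.160/27, 19.195.182.192/27, 19.195.182.224/27


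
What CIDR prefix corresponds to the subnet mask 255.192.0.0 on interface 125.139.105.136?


Binary: 11111111.11000000.00000000.00000000
Count leading 1s
Prefix: /10


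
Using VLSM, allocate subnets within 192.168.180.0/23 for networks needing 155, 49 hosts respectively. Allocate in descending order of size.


155 hosts -> /24 (254 usable): 192.168.180.0/24
49 hosts -> /26 (62 usable): 192.168.181.0/26
Allocation: 192.168.180.0/24 (155 hosts, 254 usable); 192.168.181.0/26 (49 hosts, 62 usable)


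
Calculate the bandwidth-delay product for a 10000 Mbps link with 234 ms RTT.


BDP = bandwidth * RTT
= 10000 Mbps * 234 ms
= 10000 * 1e6 * 234 / 1000 bits
= 2340000000 bits
= 292500000 bytes
= 285644.5312 KB
BDP = 2340000000 bits (292500000 bytes)


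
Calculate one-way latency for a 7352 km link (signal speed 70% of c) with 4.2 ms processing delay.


Speed = 0.7 * 3e5 km/s = 210000 km/s
Propagation delay = 7352 / 210000 = 0.035 s = 35.0095 ms
Processing delay = 4.2 ms
Total one-way latency = 39.2095 ms


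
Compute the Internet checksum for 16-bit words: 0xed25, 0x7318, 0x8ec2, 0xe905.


Sum all words (with carry folding):
+ 0xed25 = 0xed25
+ 0x7318 = 0x603e
+ 0x8ec2 = 0xef00
+ 0xe905 = 0xd806
One's complement: ~0xd806
Checksum = 0x27f9


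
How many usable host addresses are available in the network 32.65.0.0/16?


Host bits = 32 - 16 = 16
Total addresses = 2^16 = 65536
Usable = total - 2 (network and broadcast)
Usable hosts: 65534


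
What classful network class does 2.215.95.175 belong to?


First octet: 2
Binary: 00000010
0xxxxxxx -> Class A (1-126)
Class A, default mask 255.0.0.0 (/8)


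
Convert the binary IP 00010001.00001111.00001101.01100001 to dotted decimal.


00010001 = 17
00001111 = 15
00001101 = 13
01100001 = 97
IP: 17.15.13.97


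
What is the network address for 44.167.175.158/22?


IP:   00101100.10100111.10101111.10011110
Mask: 11111111.11111111.11111100.00000000
AND operation:
Net:  00101100.10100111.10101100.00000000
Network: 44.167.172.0/22


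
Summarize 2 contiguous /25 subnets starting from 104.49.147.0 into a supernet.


Original prefix: /25
Number of subnets: 2 = 2^1
New prefix = 25 - 1 = 24
Supernet: 104.49.147.0/24


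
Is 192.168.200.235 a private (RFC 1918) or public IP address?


RFC 1918 private ranges:
  10.0.0.0/8 (10.0.0.0 - 10.255.255.255)
  172.16.0.0/12 (172.16.0.0 - 172.31.255.255)
  192.168.0.0/16 (192.168.0.0 - 192.168.255.255)
Private (in 192.168.0.0/16)


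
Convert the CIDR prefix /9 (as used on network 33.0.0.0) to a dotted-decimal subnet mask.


/9 means 9 network bits, 23 host bits
Binary: 11111111100000000000000000000000
Mask: 255.128.0.0


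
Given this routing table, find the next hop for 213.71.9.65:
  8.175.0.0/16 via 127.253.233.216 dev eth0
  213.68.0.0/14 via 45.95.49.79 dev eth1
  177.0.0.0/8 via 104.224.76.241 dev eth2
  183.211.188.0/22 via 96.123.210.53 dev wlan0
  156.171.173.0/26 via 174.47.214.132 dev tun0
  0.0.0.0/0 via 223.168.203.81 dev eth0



Longest prefix match for 213.71.9.65:
  /16 8.175.0.0: no
  /14 213.68.0.0: MATCH
  /8 177.0.0.0: no
  /22 183.211.188.0: no
  /26 156.171.173.0: no
  /0 0.0.0.0: MATCH
Selected: next-hop 45.95.49.79 via eth1 (matched /14)


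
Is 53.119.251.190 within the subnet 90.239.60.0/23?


Subnet network: 90.239.60.0
Test IP AND mask: 53.119.250.0
No, 53.119.251.190 is not in 90.239.60.0/23


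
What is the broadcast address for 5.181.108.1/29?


Network: 5.181.108.0/29
Host bits = 3
Set all host bits to 1:
Broadcast: 5.181.108.7


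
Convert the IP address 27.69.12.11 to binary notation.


27 = 00011011
69 = 01000101
12 = 00001100
11 = 00001011
Binary: 00011011.01000101.00001100.00001011


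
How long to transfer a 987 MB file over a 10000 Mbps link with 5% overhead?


Effective throughput = 10000 * (1 - 5/100) = 9500 Mbps
File size in Mb = 987 * 8 = 7896 Mb
Time = 7896 / 9500
Time = 0.8312 seconds


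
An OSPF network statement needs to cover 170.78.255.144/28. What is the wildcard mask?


Subnet mask: 255.255.255.240
Wildcard = 255.255.255.255 - subnet mask
255 - 255 = 0
255 - 255 = 0
255 - 255 = 0
255 - 240 = 15
Wildcard: 0.0.0.15


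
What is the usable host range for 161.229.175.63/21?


Network: 161.229.168.0
Broadcast: 161.229.175.255
First usable = network + 1
Last usable = broadcast - 1
Range: 161.229.168.1 to 161.229.175.254


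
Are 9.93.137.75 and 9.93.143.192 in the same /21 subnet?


Mask: 255.255.248.0
9.93.137.75 AND mask = 9.93.136.0
9.93.143.192 AND mask = 9.93.136.0
Yes, same subnet (9.93.136.0)


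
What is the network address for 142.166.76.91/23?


IP:   10001110.10100110.01001100.01011011
Mask: 11111111.11111111.11111110.00000000
AND operation:
Net:  10001110.10100110.01001100.00000000
Network: 142.166.76.0/23


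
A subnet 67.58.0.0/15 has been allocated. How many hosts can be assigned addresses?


Host bits = 32 - 15 = 17
Total addresses = 2^17 = 131072
Usable = total - 2 (network and broadcast)
Usable hosts: 131070


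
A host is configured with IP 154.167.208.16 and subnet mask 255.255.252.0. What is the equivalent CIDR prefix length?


Binary: 11111111.11111111.11111100.00000000
Count leading 1s
Prefix: /22


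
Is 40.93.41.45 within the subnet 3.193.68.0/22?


Subnet network: 3.193.68.0
Test IP AND mask: 40.93.40.0
No, 40.93.41.45 is not in 3.193.68.0/22


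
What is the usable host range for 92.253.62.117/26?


Network: 92.253.62.64
Broadcast: 92.253.62.127
First usable = network + 1
Last usable = broadcast - 1
Range: 92.253.62.65 to 92.253.62.126


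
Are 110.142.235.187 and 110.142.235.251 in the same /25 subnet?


Mask: 255.255.255.128
110.142.235.187 AND mask = 110.142.235.128
110.142.235.251 AND mask = 110.142.235.128
Yes, same subnet (110.142.235.128)


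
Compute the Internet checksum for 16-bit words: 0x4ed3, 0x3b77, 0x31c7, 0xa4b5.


Sum all words (with carry folding):
+ 0x4ed3 = 0x4ed3
+ 0x3b77 = 0x8a4a
+ 0x31c7 = 0xbc11
+ 0xa4b5 = 0x60c7
One's complement: ~0x60c7
Checksum = 0x9f38


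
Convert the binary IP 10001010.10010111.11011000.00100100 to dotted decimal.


10001010 = 138
10010111 = 151
11011000 = 216
00100100 = 36
IP: 138.151.216.36


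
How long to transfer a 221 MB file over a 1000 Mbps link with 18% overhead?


Effective throughput = 1000 * (1 - 18/100) = 820.0 Mbps
File size in Mb = 221 * 8 = 1768 Mb
Time = 1768 / 820.0
Time = 2.1561 seconds


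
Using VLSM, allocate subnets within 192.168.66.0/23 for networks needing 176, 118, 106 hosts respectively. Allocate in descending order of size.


176 hosts -> /24 (254 usable): 192.168.66.0/24
118 hosts -> /25 (126 usable): 192.168.67.0/25
106 hosts -> /25 (126 usable): 192.168.67.128/25
Allocation: 192.168.66.0/24 (176 hosts, 254 usable); 192.168.67.0/25 (118 hosts, 126 usable); 192.168.67.128/25 (106 hosts, 126 usable)


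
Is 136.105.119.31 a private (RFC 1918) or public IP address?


RFC 1918 private ranges:
  10.0.0.0/8 (10.0.0.0 - 10.255.255.255)
  172.16.0.0/12 (172.16.0.0 - 172.31.255.255)
  192.168.0.0/16 (192.168.0.0 - 192.168.255.255)
Public (not in any RFC 1918 range)


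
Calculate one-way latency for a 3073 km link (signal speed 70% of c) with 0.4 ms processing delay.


Speed = 0.7 * 3e5 km/s = 210000 km/s
Propagation delay = 3073 / 210000 = 0.0146 s = 14.6333 ms
Processing delay = 0.4 ms
Total one-way latency = 15.0333 ms


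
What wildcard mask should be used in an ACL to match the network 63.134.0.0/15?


Subnet mask: 255.254.0.0
Wildcard = 255.255.255.255 - subnet mask
255 - 255 = 0
255 - 254 = 1
255 - 0 = 255
255 - 0 = 255
Wildcard: 0.1.255.255


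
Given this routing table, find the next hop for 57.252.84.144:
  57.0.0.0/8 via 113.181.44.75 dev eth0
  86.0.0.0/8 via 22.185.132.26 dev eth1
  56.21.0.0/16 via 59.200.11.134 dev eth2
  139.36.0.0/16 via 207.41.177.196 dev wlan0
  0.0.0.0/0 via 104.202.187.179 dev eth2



Longest prefix match for 57.252.84.144:
  /8 57.0.0.0: MATCH
  /8 86.0.0.0: no
  /16 56.21.0.0: no
  /16 139.36.0.0: no
  /0 0.0.0.0: MATCH
Selected: next-hop 113.181.44.75 via eth0 (matched /8)


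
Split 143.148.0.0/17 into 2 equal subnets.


New prefix = 17 + 1 = 18
Each subnet has 16384 addresses
  143.148.0.0/18
  143.148.64.0/18
Subnets: 143.148.0.0/18, 143.148.64.0/18


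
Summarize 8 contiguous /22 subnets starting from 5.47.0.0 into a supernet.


Original prefix: /22
Number of subnets: 8 = 2^3
New prefix = 22 - 3 = 19
Supernet: 5.47.0.0/19


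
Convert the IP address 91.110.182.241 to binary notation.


91 = 01011011
110 = 01101110
182 = 10110110
241 = 11110001
Binary: 01011011.01101110.10110110.11110001


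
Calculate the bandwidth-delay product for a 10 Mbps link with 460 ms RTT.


BDP = bandwidth * RTT
= 10 Mbps * 460 ms
= 10 * 1e6 * 460 / 1000 bits
= 4600000 bits
= 575000 bytes
= 561.5234 KB
BDP = 4600000 bits (575000 bytes)


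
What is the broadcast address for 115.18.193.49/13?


Network: 115.16.0.0/13
Host bits = 19
Set all host bits to 1:
Broadcast: 115.23.255.255


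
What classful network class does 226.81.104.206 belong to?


First octet: 226
Binary: 11100010
1110xxxx -> Class D (224-239)
Class D (multicast), default mask N/A


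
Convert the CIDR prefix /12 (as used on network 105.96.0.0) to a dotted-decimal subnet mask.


/12 means 12 network bits, 20 host bits
Binary: 11111111111100000000000000000000
Mask: 255.240.0.0


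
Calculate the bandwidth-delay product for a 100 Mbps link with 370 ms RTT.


BDP = bandwidth * RTT
= 100 Mbps * 370 ms
= 100 * 1e6 * 370 / 1000 bits
= 37000000 bits
= 4625000 bytes
= 4516.6016 KB
BDP = 37000000 bits (4625000 bytes)


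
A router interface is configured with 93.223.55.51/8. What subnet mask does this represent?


/8 means 8 network bits, 24 host bits
Binary: 11111111000000000000000000000000
Mask: 255.0.0.0


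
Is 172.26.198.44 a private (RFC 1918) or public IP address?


RFC 1918 private ranges:
  10.0.0.0/8 (10.0.0.0 - 10.255.255.255)
  172.16.0.0/12 (172.16.0.0 - 172.31.255.255)
  192.168.0.0/16 (192.168.0.0 - 192.168.255.255)
Private (in 172.16.0.0/12)


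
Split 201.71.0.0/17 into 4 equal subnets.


New prefix = 17 + 2 = 19
Each subnet has 8192 addresses
  201.71.0.0/19
  201.71.32.0/19
  201.71.64.0/19
  201.71.96.0/19
Subnets: 201.71.0.0/19, 201.71.32.0/19, 201.71.64.0/19, 201.71.96.0/19


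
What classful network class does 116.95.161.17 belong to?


First octet: 116
Binary: 01110100
0xxxxxxx -> Class A (1-126)
Class A, default mask 255.0.0.0 (/8)


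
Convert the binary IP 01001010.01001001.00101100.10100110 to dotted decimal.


01001010 = 74
01001001 = 73
00101100 = 44
10100110 = 166
IP: 74.73.44.166


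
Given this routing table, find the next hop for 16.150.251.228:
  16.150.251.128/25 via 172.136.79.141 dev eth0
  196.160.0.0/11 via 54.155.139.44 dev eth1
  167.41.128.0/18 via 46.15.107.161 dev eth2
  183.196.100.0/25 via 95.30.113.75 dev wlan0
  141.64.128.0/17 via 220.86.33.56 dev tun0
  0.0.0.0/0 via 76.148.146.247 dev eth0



Longest prefix match for 16.150.251.228:
  /25 16.150.251.128: MATCH
  /11 196.160.0.0: no
  /18 167.41.128.0: no
  /25 183.196.100.0: no
  /17 141.64.128.0: no
  /0 0.0.0.0: MATCH
Selected: next-hop 172.136.79.141 via eth0 (matched /25)


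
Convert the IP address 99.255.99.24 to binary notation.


99 = 01100011
255 = 11111111
99 = 01100011
24 = 00011000
Binary: 01100011.11111111.01100011.00011000


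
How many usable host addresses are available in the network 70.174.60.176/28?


Host bits = 32 - 28 = 4
Total addresses = 2^4 = 16
Usable = total - 2 (network and broadcast)
Usable hosts: 14


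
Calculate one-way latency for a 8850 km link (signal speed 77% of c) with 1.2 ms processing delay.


Speed = 0.77 * 3e5 km/s = 231000 km/s
Propagation delay = 8850 / 231000 = 0.0383 s = 38.3117 ms
Processing delay = 1.2 ms
Total one-way latency = 39.5117 ms


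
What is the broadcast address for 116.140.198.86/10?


Network: 116.128.0.0/10
Host bits = 22
Set all host bits to 1:
Broadcast: 116.191.255.255


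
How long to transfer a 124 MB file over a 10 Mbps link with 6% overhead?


Effective throughput = 10 * (1 - 6/100) = 9.4 Mbps
File size in Mb = 124 * 8 = 992 Mb
Time = 992 / 9.4
Time = 105.5319 seconds


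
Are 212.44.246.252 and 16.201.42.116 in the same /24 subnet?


Mask: 255.255.255.0
212.44.246.252 AND mask = 212.44.246.0
16.201.42.116 AND mask = 16.201.42.0
No, different subnets (212.44.246.0 vs 16.201.42.0)


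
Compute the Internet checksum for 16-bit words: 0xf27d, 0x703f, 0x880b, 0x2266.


Sum all words (with carry folding):
+ 0xf27d = 0xf27d
+ 0x703f = 0x62bd
+ 0x880b = 0xeac8
+ 0x2266 = 0x0d2f
One's complement: ~0x0d2f
Checksum = 0xf2d0


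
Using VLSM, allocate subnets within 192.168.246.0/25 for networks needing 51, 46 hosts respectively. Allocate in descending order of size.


51 hosts -> /26 (62 usable): 192.168.246.0/26
46 hosts -> /26 (62 usable): 192.168.246.64/26
Allocation: 192.168.246.0/26 (51 hosts, 62 usable); 192.168.246.64/26 (46 hosts, 62 usable)


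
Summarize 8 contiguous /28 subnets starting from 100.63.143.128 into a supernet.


Original prefix: /28
Number of subnets: 8 = 2^3
New prefix = 28 - 3 = 25
Supernet: 100.63.143.128/25


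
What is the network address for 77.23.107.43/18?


IP:   01001101.00010111.01101011.00101011
Mask: 11111111.11111111.11000000.00000000
AND operation:
Net:  01001101.00010111.01000000.00000000
Network: 77.23.64.0/18


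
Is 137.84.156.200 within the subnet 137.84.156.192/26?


Subnet network: 137.84.156.192
Test IP AND mask: 137.84.156.192
Yes, 137.84.156.200 is in 137.84.156.192/26


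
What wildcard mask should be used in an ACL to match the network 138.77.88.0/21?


Subnet mask: 255.255.248.0
Wildcard = 255.255.255.255 - subnet mask
255 - 255 = 0
255 - 255 = 0
255 - 248 = 7
255 - 0 = 255
Wildcard: 0.0.7.255


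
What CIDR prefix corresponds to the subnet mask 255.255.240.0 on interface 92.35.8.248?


Binary: 11111111.11111111.11110000.00000000
Count leading 1s
Prefix: /20


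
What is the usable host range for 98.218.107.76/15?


Network: 98.218.0.0
Broadcast: 98.219.255.255
First usable = network + 1
Last usable = broadcast - 1
Range: 98.218.0.1 to 98.219.255.254


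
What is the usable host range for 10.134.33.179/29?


Network: 10.134.33.176
Broadcast: 10.134.33.183
First usable = network + 1
Last usable = broadcast - 1
Range: 10.134.33.177 to 10.134.33.182


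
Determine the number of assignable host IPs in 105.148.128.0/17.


Host bits = 32 - 17 = 15
Total addresses = 2^15 = 32768
Usable = total - 2 (network and broadcast)
Usable hosts: 32766


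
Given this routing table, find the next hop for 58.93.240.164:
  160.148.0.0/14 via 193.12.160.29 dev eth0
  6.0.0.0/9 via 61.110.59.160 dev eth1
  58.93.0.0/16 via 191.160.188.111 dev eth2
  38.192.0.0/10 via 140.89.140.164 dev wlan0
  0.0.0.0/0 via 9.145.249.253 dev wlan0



Longest prefix match for 58.93.240.164:
  /14 160.148.0.0: no
  /9 6.0.0.0: no
  /16 58.93.0.0: MATCH
  /10 38.192.0.0: no
  /0 0.0.0.0: MATCH
Selected: next-hop 191.160.188.111 via eth2 (matched /16)


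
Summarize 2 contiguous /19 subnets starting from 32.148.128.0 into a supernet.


Original prefix: /19
Number of subnets: 2 = 2^1
New prefix = 19 - 1 = 18
Supernet: 32.148.128.0/18


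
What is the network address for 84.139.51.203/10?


IP:   01010100.10001011.00110011.11001011
Mask: 11111111.11000000.00000000.00000000
AND operation:
Net:  01010100.10000000.00000000.00000000
Network: 84.128.0.0/10


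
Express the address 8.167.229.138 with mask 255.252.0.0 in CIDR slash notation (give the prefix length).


Binary: 11111111.11111100.00000000.00000000
Count leading 1s
Prefix: /14


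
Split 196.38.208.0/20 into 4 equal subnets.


New prefix = 20 + 2 = 22
Each subnet has 1024 addresses
  196.38.208.0/22
  196.38.212.0/22
  196.38.216.0/22
  196.38.220.0/22
Subnets: 196.38.208.0/22, 196.38.212.0/22, 196.38.216.0/22, 196.38.220.0/22


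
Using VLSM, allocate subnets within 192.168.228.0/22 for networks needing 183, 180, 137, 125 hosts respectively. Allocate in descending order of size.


183 hosts -> /24 (254 usable): 192.168.228.0/24
180 hosts -> /24 (254 usable): 192.168.229.0/24
137 hosts -> /24 (254 usable): 192.168.230.0/24
125 hosts -> /25 (126 usable): 192.168.231.0/25
Allocation: 192.168.228.0/24 (183 hosts, 254 usable); 192.168.229.0/24 (180 hosts, 254 usable); 192.168.230.0/24 (137 hosts, 254 usable); 192.168.231.0/25 (125 hosts, 126 usable)


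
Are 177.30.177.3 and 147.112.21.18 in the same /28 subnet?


Mask: 255.255.255.240
177.30.177.3 AND mask = 177.30.177.0
147.112.21.18 AND mask = 147.112.21.16
No, different subnets (177.30.177.0 vs 147.112.21.16)


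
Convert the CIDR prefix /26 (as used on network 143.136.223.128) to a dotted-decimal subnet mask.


/26 means 26 network bits, 6 host bits
Binary: 11111111111111111111111111000000
Mask: 255.255.255.192


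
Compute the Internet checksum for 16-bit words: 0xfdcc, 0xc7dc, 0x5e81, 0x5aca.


Sum all words (with carry folding):
+ 0xfdcc = 0xfdcc
+ 0xc7dc = 0xc5a9
+ 0x5e81 = 0x242b
+ 0x5aca = 0x7ef5
One's complement: ~0x7ef5
Checksum = 0x810a


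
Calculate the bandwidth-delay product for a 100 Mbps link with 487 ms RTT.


BDP = bandwidth * RTT
= 100 Mbps * 487 ms
= 100 * 1e6 * 487 / 1000 bits
= 48700000 bits
= 6087500 bytes
= 5944.8242 KB
BDP = 48700000 bits (6087500 bytes)


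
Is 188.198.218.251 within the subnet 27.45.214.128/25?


Subnet network: 27.45.214.128
Test IP AND mask: 188.198.218.128
No, 188.198.218.251 is not in 27.45.214.128/25


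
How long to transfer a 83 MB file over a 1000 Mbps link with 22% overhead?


Effective throughput = 1000 * (1 - 22/100) = 780 Mbps
File size in Mb = 83 * 8 = 664 Mb
Time = 664 / 780
Time = 0.8513 seconds


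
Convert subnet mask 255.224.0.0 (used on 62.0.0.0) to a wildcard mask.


Subnet mask: 255.224.0.0
Wildcard = 255.255.255.255 - subnet mask
255 - 255 = 0
255 - 224 = 31
255 - 0 = 255
255 - 0 = 255
Wildcard: 0.31.255.255


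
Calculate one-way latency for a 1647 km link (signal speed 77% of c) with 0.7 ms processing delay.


Speed = 0.77 * 3e5 km/s = 231000 km/s
Propagation delay = 1647 / 231000 = 0.0071 s = 7.1299 ms
Processing delay = 0.7 ms
Total one-way latency = 7.8299 ms


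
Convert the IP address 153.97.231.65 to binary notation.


153 = 10011001
97 = 01100001
231 = 11100111
65 = 01000001
Binary: 10011001.01100001.11100111.01000001


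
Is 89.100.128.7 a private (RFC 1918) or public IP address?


RFC 1918 private ranges:
  10.0.0.0/8 (10.0.0.0 - 10.255.255.255)
  172.16.0.0/12 (172.16.0.0 - 172.31.255.255)
  192.168.0.0/16 (192.168.0.0 - 192.168.255.255)
Public (not in any RFC 1918 range)


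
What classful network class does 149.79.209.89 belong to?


First octet: 149
Binary: 10010101
10xxxxxx -> Class B (128-191)
Class B, default mask 255.255.0.0 (/16)


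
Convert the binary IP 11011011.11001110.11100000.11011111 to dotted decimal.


11011011 = 219
11001110 = 206
11100000 = 224
11011111 = 223
IP: 219.206.224.223


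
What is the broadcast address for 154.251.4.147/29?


Network: 154.251.4.144/29
Host bits = 3
Set all host bits to 1:
Broadcast: 154.251.4.151


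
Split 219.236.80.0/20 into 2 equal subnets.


New prefix = 20 + 1 = 21
Each subnet has 2048 addresses
  219.236.80.0/21
  219.236.88.0/21
Subnets: 219.236.80.0/21, 219.236.88.0/21


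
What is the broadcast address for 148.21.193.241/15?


Network: 148.20.0.0/15
Host bits = 17
Set all host bits to 1:
Broadcast: 148.21.255.255


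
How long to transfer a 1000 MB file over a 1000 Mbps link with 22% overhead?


Effective throughput = 1000 * (1 - 22/100) = 780 Mbps
File size in Mb = 1000 * 8 = 8000 Mb
Time = 8000 / 780
Time = 10.2564 seconds


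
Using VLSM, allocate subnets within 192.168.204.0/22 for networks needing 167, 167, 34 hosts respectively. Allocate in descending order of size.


167 hosts -> /24 (254 usable): 192.168.204.0/24
167 hosts -> /24 (254 usable): 192.168.205.0/24
34 hosts -> /26 (62 usable): 192.168.206.0/26
Allocation: 192.168.204.0/24 (167 hosts, 254 usable); 192.168.205.0/24 (167 hosts, 254 usable); 192.168.206.0/26 (34 hosts, 62 usable)


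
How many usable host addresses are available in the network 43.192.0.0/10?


Host bits = 32 - 10 = 22
Total addresses = 2^22 = 4194304
Usable = total - 2 (network and broadcast)
Usable hosts: 4194302


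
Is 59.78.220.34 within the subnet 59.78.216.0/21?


Subnet network: 59.78.216.0
Test IP AND mask: 59.78.216.0
Yes, 59.78.220.34 is in 59.78.216.0/21


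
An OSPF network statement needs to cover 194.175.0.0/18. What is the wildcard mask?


Subnet mask: 255.255.192.0
Wildcard = 255.255.255.255 - subnet mask
255 - 255 = 0
255 - 255 = 0
255 - 192 = 63
255 - 0 = 255
Wildcard: 0.0.63.255


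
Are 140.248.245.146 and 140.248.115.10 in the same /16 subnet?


Mask: 255.255.0.0
140.248.245.146 AND mask = 140.248.0.0
140.248.115.10 AND mask = 140.248.0.0
Yes, same subnet (140.248.0.0)


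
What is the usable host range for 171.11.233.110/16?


Network: 171.11.0.0
Broadcast: 171.11.255.255
First usable = network + 1
Last usable = broadcast - 1
Range: 171.11.0.1 to 171.11.255.254


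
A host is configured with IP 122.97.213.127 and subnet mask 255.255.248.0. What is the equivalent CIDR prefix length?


Binary: 11111111.11111111.11111000.00000000
Count leading 1s
Prefix: /21


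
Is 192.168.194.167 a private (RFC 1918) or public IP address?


RFC 1918 private ranges:
  10.0.0.0/8 (10.0.0.0 - 10.255.255.255)
  172.16.0.0/12 (172.16.0.0 - 172.31.255.255)
  192.168.0.0/16 (192.168.0.0 - 192.168.255.255)
Private (in 192.168.0.0/16)


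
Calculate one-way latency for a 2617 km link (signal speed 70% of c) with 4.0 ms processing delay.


Speed = 0.7 * 3e5 km/s = 210000 km/s
Propagation delay = 2617 / 210000 = 0.0125 s = 12.4619 ms
Processing delay = 4.0 ms
Total one-way latency = 16.4619 ms


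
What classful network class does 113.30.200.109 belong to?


First octet: 113
Binary: 01110001
0xxxxxxx -> Class A (1-126)
Class A, default mask 255.0.0.0 (/8)


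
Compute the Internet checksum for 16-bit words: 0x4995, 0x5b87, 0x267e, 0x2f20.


Sum all words (with carry folding):
+ 0x4995 = 0x4995
+ 0x5b87 = 0xa51c
+ 0x267e = 0xcb9a
+ 0x2f20 = 0xfaba
One's complement: ~0xfaba
Checksum = 0x0545


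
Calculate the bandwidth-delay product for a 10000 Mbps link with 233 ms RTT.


BDP = bandwidth * RTT
= 10000 Mbps * 233 ms
= 10000 * 1e6 * 233 / 1000 bits
= 2330000000 bits
= 291250000 bytes
= 284423.8281 KB
BDP = 2330000000 bits (291250000 bytes)


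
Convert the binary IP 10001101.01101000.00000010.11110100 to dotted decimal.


10001101 = 141
01101000 = 104
00000010 = 2
11110100 = 244
IP: 141.104.2.244


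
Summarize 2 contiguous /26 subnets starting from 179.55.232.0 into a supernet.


Original prefix: /26
Number of subnets: 2 = 2^1
New prefix = 26 - 1 = 25
Supernet: 179.55.232.0/25


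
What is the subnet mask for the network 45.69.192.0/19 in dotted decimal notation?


/19 means 19 network bits, 13 host bits
Binary: 11111111111111111110000000000000
Mask: 255.255.224.0


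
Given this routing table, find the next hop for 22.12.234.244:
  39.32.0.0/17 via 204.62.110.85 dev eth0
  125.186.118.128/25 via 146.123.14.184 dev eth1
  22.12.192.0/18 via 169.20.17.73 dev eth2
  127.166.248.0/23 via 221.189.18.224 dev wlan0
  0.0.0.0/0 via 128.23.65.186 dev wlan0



Longest prefix match for 22.12.234.244:
  /17 39.32.0.0: no
  /25 125.186.118.128: no
  /18 22.12.192.0: MATCH
  /23 127.166.248.0: no
  /0 0.0.0.0: MATCH
Selected: next-hop 169.20.17.73 via eth2 (matched /18)


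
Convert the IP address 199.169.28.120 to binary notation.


199 = 11000111
169 = 10101001
28 = 00011100
120 = 01111000
Binary: 11000111.10101001.00011100.01111000


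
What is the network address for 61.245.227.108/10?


IP:   00111101.11110101.11100011.01101100
Mask: 11111111.11000000.00000000.00000000
AND operation:
Net:  00111101.11000000.00000000.00000000
Network: 61.192.0.0/10


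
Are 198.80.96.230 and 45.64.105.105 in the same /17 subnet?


Mask: 255.255.128.0
198.80.96.230 AND mask = 198.80.0.0
45.64.105.105 AND mask = 45.64.0.0
No, different subnets (198.80.0.0 vs 45.64.0.0)


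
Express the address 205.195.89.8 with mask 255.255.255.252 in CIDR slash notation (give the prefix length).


Binary: 11111111.11111111.11111111.11111100
Count leading 1s
Prefix: /30


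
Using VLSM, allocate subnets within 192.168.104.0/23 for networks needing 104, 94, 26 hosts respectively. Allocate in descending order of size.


104 hosts -> /25 (126 usable): 192.168.104.0/25
94 hosts -> /25 (126 usable): 192.168.104.128/25
26 hosts -> /27 (30 usable): 192.168.105.0/27
Allocation: 192.168.104.0/25 (104 hosts, 126 usable); 192.168.104.128/25 (94 hosts, 126 usable); 192.168.105.0/27 (26 hosts, 30 usable)


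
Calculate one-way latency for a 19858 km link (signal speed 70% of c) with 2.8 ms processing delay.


Speed = 0.7 * 3e5 km/s = 210000 km/s
Propagation delay = 19858 / 210000 = 0.0946 s = 94.5619 ms
Processing delay = 2.8 ms
Total one-way latency = 97.3619 ms


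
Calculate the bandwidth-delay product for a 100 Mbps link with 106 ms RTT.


BDP = bandwidth * RTT
= 100 Mbps * 106 ms
= 100 * 1e6 * 106 / 1000 bits
= 10600000 bits
= 1325000 bytes
= 1293.9453 KB
BDP = 10600000 bits (1325000 bytes)


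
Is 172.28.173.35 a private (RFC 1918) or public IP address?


RFC 1918 private ranges:
  10.0.0.0/8 (10.0.0.0 - 10.255.255.255)
  172.16.0.0/12 (172.16.0.0 - 172.31.255.255)
  192.168.0.0/16 (192.168.0.0 - 192.168.255.255)
Private (in 172.16.0.0/12)
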